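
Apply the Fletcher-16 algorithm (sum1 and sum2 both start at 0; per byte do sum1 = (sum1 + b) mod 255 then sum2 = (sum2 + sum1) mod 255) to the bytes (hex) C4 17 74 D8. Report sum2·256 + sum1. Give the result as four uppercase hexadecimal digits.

Running sums (mod 255):
  after byte 0 (C4): sum1=196, sum2=196
  after byte 1 (17): sum1=219, sum2=160
  after byte 2 (74): sum1=80, sum2=240
  after byte 3 (D8): sum1=41, sum2=26
Checksum = sum2·256 + sum1 = 26·256 + 41 = 6697 = 0x1A29.

1A29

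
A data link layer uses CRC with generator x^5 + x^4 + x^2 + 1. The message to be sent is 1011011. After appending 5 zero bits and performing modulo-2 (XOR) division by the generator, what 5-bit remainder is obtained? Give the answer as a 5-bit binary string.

01011

Append 5 zeros: 101101100000. Divide by 110101 (XOR where the leading bit is 1):
  pos 0: 101101 XOR 110101 = 011000
  pos 1: 110001 XOR 110101 = 000100
  pos 4: 100000 XOR 110101 = 010101
  pos 5: 101010 XOR 110101 = 011111
  pos 6: 111110 XOR 110101 = 001011
Remainder (last 5 bits) = 01011. This is the CRC / FCS.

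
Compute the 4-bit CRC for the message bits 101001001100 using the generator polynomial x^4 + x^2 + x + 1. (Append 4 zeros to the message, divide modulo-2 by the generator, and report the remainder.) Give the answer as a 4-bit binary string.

1011

Append 4 zeros: 1010010011000000. Divide by 10111 (XOR where the leading bit is 1):
  pos 0: 10100 XOR 10111 = 00011
  pos 3: 11100 XOR 10111 = 01011
  pos 4: 10111 XOR 10111 = 00000
  pos 9: 10000 XOR 10111 = 00111
  pos 11: 11100 XOR 10111 = 01011
Remainder (last 4 bits) = 1011. This is the CRC / FCS.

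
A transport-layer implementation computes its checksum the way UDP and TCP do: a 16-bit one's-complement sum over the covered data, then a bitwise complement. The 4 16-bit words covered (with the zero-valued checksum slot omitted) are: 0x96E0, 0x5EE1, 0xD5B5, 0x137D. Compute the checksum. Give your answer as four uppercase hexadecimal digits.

One's-complement addition (fold any carry out of bit 15 back into bit 0):
  0x96E0 + 0x5EE1 = 0x0F5C1
  0xF5C1 + 0xD5B5 = 0x1CB76 → wrap carry → 0xCB77
  0xCB77 + 0x137D = 0x0DEF4
One's-complement sum = 0xDEF4.
Checksum = ~0xDEF4 & 0xFFFF = 0x210B.

210B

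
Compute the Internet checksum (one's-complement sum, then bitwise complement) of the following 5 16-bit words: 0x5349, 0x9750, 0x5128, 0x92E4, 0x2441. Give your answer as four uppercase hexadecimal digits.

One's-complement addition (fold any carry out of bit 15 back into bit 0):
  0x5349 + 0x9750 = 0x0EA99
  0xEA99 + 0x5128 = 0x13BC1 → wrap carry → 0x3BC2
  0x3BC2 + 0x92E4 = 0x0CEA6
  0xCEA6 + 0x2441 = 0x0F2E7
One's-complement sum = 0xF2E7.
Checksum = ~0xF2E7 & 0xFFFF = 0x0D18.

0D18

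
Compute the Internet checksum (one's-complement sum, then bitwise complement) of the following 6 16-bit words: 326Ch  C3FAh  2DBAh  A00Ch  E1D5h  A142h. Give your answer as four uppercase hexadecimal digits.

One's-complement addition (fold any carry out of bit 15 back into bit 0):
  0x326C + 0xC3FA = 0x0F666
  0xF666 + 0x2DBA = 0x12420 → wrap carry → 0x2421
  0x2421 + 0xA00C = 0x0C42D
  0xC42D + 0xE1D5 = 0x1A602 → wrap carry → 0xA603
  0xA603 + 0xA142 = 0x14745 → wrap carry → 0x4746
One's-complement sum = 0x4746.
Checksum = ~0x4746 & 0xFFFF = 0xB8B9.

B8B9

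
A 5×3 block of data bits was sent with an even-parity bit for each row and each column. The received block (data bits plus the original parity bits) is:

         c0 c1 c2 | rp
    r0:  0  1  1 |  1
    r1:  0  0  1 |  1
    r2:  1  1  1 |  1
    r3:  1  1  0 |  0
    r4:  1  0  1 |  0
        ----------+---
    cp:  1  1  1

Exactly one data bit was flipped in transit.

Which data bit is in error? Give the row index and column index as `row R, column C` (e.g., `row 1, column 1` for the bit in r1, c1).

row 0, column 2

Recompute each row's even parity and compare to rp:
  r0: data parity 0, sent rp 1 → mismatch
  r1: data parity 1, sent rp 1 → ok
  r2: data parity 1, sent rp 1 → ok
  r3: data parity 0, sent rp 0 → ok
  r4: data parity 0, sent rp 0 → ok
Recompute each column's even parity and compare to cp:
  c0: data parity 1, sent cp 1 → ok
  c1: data parity 1, sent cp 1 → ok
  c2: data parity 0, sent cp 1 → mismatch
Exactly one row (r0) and one column (c2) fail → the flipped bit is at their intersection.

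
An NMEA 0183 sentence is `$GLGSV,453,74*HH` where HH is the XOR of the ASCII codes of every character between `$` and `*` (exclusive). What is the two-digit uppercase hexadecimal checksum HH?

78

XOR the ASCII codes of the payload characters:
  'G' = 0x47 → acc = 0x47
  'L' = 0x4C → acc = 0x0B
  'G' = 0x47 → acc = 0x4C
  'S' = 0x53 → acc = 0x1F
  'V' = 0x56 → acc = 0x49
  ',' = 0x2C → acc = 0x65
  '4' = 0x34 → acc = 0x51
  '5' = 0x35 → acc = 0x64
  '3' = 0x33 → acc = 0x57
  ',' = 0x2C → acc = 0x7B
  '7' = 0x37 → acc = 0x4C
  '4' = 0x34 → acc = 0x78
Checksum = 0x78.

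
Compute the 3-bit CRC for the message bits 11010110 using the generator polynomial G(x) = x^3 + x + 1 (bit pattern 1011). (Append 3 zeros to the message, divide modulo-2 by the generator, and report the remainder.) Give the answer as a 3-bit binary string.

111

Append 3 zeros: 11010110000. Divide by 1011 (XOR where the leading bit is 1):
  pos 0: 1101 XOR 1011 = 0110
  pos 1: 1100 XOR 1011 = 0111
  pos 2: 1111 XOR 1011 = 0100
  pos 3: 1001 XOR 1011 = 0010
  pos 5: 1000 XOR 1011 = 0011
  pos 7: 1100 XOR 1011 = 0111
Remainder (last 3 bits) = 111. This is the CRC / FCS.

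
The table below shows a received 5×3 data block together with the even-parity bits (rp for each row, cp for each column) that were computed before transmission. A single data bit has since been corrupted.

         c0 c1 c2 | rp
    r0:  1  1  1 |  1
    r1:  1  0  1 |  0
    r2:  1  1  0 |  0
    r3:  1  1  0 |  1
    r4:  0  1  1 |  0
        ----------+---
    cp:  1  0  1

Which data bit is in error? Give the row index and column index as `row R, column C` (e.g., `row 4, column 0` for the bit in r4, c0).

row 3, column 0

Recompute each row's even parity and compare to rp:
  r0: data parity 1, sent rp 1 → ok
  r1: data parity 0, sent rp 0 → ok
  r2: data parity 0, sent rp 0 → ok
  r3: data parity 0, sent rp 1 → mismatch
  r4: data parity 0, sent rp 0 → ok
Recompute each column's even parity and compare to cp:
  c0: data parity 0, sent cp 1 → mismatch
  c1: data parity 0, sent cp 0 → ok
  c2: data parity 1, sent cp 1 → ok
Exactly one row (r3) and one column (c0) fail → the flipped bit is at their intersection.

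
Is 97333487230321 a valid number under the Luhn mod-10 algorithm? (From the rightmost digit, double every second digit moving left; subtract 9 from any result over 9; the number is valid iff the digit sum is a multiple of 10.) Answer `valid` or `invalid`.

From the right, keep odd positions and double even positions (subtract 9 from any doubled value over 9):
  doubled (positions 2,4,...): 4 0 4 7 6 6 9 → sum 36
  kept (positions 1,3,...): 1 3 3 7 4 3 7 → sum 28
Total = 64.
64 mod 10 = 4, so the number is invalid.

invalid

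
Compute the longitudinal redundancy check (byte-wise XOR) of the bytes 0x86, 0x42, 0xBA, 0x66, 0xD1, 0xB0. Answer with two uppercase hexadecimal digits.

XOR the bytes together:
  start with 0x86
  0x86 ⊕ 0x42 = 0xC4
  0xC4 ⊕ 0xBA = 0x7E
  0x7E ⊕ 0x66 = 0x18
  0x18 ⊕ 0xD1 = 0xC9
  0xC9 ⊕ 0xB0 = 0x79

79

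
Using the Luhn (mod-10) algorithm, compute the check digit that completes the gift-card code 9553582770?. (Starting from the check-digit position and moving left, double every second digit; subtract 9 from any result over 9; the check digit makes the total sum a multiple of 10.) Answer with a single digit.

Partial digits right→left: 0 7 7 2 8 5 3 5 5 9
Double every second digit counting from the check-digit position (so the 1st, 3rd, 5th, ... of the partial from the right).
  doubled (with −9 where >9): 0 5 7 6 1 → sum 19
  kept as-is: 7 2 5 5 9 → sum 28
Total = 19 + 28 = 47.
Check digit = (10 − (47 mod 10)) mod 10 = 3.

3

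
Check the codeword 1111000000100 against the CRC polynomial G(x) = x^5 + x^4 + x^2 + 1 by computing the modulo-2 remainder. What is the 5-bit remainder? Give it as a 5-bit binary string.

Modulo-2 division of 1111000000100 by 110101:
  pos 0: 111100 XOR 110101 = 001001
  pos 2: 100100 XOR 110101 = 010001
  pos 3: 100010 XOR 110101 = 010111
  pos 4: 101110 XOR 110101 = 011011
  pos 5: 110111 XOR 110101 = 000010
Remainder = 01000 (nonzero — an error is detected).

01000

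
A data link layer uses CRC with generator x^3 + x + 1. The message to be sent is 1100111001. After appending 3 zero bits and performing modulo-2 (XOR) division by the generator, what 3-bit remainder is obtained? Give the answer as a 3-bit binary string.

100

Append 3 zeros: 1100111001000. Divide by 1011 (XOR where the leading bit is 1):
  pos 0: 1100 XOR 1011 = 0111
  pos 1: 1111 XOR 1011 = 0100
  pos 2: 1001 XOR 1011 = 0010
  pos 4: 1010 XOR 1011 = 0001
  pos 7: 1010 XOR 1011 = 0001
Remainder (last 3 bits) = 100. This is the CRC / FCS.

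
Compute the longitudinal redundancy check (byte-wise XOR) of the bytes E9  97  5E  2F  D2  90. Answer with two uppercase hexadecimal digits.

4D

XOR the bytes together:
  start with 0xE9
  0xE9 ⊕ 0x97 = 0x7E
  0x7E ⊕ 0x5E = 0x20
  0x20 ⊕ 0x2F = 0x0F
  0x0F ⊕ 0xD2 = 0xDD
  0xDD ⊕ 0x90 = 0x4D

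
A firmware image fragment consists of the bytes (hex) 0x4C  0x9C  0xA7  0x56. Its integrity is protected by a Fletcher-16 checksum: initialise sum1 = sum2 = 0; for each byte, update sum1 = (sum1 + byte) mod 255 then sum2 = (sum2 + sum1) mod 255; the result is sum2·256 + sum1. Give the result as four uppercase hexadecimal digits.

ACE6

Running sums (mod 255):
  after byte 0 (0x4C): sum1=76, sum2=76
  after byte 1 (0x9C): sum1=232, sum2=53
  after byte 2 (0xA7): sum1=144, sum2=197
  after byte 3 (0x56): sum1=230, sum2=172
Checksum = sum2·256 + sum1 = 172·256 + 230 = 44262 = 0xACE6.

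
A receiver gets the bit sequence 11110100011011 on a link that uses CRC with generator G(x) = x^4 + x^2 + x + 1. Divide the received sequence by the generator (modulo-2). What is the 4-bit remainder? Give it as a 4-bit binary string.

0100

Modulo-2 division of 11110100011011 by 10111:
  pos 0: 11110 XOR 10111 = 01001
  pos 1: 10011 XOR 10111 = 00100
  pos 3: 10000 XOR 10111 = 00111
  pos 5: 11101 XOR 10111 = 01010
  pos 6: 10101 XOR 10111 = 00010
  pos 9: 10011 XOR 10111 = 00100
Remainder = 0100 (nonzero — an error is detected).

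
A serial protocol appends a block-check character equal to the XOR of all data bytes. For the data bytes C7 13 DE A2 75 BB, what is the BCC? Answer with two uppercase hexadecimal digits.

XOR the bytes together:
  start with 0xC7
  0xC7 ⊕ 0x13 = 0xD4
  0xD4 ⊕ 0xDE = 0x0A
  0x0A ⊕ 0xA2 = 0xA8
  0xA8 ⊕ 0x75 = 0xDD
  0xDD ⊕ 0xBB = 0x66

66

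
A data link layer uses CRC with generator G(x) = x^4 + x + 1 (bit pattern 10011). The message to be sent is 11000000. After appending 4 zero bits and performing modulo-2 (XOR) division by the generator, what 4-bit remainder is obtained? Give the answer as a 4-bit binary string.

Append 4 zeros: 110000000000. Divide by 10011 (XOR where the leading bit is 1):
  pos 0: 11000 XOR 10011 = 01011
  pos 1: 10110 XOR 10011 = 00101
  pos 3: 10100 XOR 10011 = 00111
  pos 5: 11100 XOR 10011 = 01111
  pos 6: 11110 XOR 10011 = 01101
  pos 7: 11010 XOR 10011 = 01001
Remainder (last 4 bits) = 1001. This is the CRC / FCS.

1001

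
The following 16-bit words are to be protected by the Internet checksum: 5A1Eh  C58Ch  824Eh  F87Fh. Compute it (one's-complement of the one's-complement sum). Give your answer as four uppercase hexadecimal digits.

6586

One's-complement addition (fold any carry out of bit 15 back into bit 0):
  0x5A1E + 0xC58C = 0x11FAA → wrap carry → 0x1FAB
  0x1FAB + 0x824E = 0x0A1F9
  0xA1F9 + 0xF87F = 0x19A78 → wrap carry → 0x9A79
One's-complement sum = 0x9A79.
Checksum = ~0x9A79 & 0xFFFF = 0x6586.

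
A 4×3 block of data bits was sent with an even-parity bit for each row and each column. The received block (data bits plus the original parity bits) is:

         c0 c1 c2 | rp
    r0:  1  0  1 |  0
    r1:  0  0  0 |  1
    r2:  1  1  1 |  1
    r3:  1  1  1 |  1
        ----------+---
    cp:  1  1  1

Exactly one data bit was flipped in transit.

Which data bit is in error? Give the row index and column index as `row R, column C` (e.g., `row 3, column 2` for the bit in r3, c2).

Recompute each row's even parity and compare to rp:
  r0: data parity 0, sent rp 0 → ok
  r1: data parity 0, sent rp 1 → mismatch
  r2: data parity 1, sent rp 1 → ok
  r3: data parity 1, sent rp 1 → ok
Recompute each column's even parity and compare to cp:
  c0: data parity 1, sent cp 1 → ok
  c1: data parity 0, sent cp 1 → mismatch
  c2: data parity 1, sent cp 1 → ok
Exactly one row (r1) and one column (c1) fail → the flipped bit is at their intersection.

row 1, column 1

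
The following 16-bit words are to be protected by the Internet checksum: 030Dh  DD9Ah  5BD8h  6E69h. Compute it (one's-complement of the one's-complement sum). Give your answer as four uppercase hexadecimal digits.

One's-complement addition (fold any carry out of bit 15 back into bit 0):
  0x030D + 0xDD9A = 0x0E0A7
  0xE0A7 + 0x5BD8 = 0x13C7F → wrap carry → 0x3C80
  0x3C80 + 0x6E69 = 0x0AAE9
One's-complement sum = 0xAAE9.
Checksum = ~0xAAE9 & 0xFFFF = 0x5516.

5516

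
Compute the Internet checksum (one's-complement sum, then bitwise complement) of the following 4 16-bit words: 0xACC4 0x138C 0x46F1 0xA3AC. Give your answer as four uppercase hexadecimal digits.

One's-complement addition (fold any carry out of bit 15 back into bit 0):
  0xACC4 + 0x138C = 0x0C050
  0xC050 + 0x46F1 = 0x10741 → wrap carry → 0x0742
  0x0742 + 0xA3AC = 0x0AAEE
One's-complement sum = 0xAAEE.
Checksum = ~0xAAEE & 0xFFFF = 0x5511.

5511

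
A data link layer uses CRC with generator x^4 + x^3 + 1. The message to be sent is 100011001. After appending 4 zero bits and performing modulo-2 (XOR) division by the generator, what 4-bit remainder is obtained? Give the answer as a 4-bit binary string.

0011

Append 4 zeros: 1000110010000. Divide by 11001 (XOR where the leading bit is 1):
  pos 0: 10001 XOR 11001 = 01000
  pos 1: 10001 XOR 11001 = 01000
  pos 2: 10000 XOR 11001 = 01001
  pos 3: 10010 XOR 11001 = 01011
  pos 4: 10111 XOR 11001 = 01110
  pos 5: 11100 XOR 11001 = 00101
  pos 7: 10100 XOR 11001 = 01101
  pos 8: 11010 XOR 11001 = 00011
Remainder (last 4 bits) = 0011. This is the CRC / FCS.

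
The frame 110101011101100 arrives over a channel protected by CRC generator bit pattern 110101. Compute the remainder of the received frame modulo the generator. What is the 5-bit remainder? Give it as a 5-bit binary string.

01101

Modulo-2 division of 110101011101100 by 110101:
  pos 0: 110101 XOR 110101 = 000000
  pos 7: 111011 XOR 110101 = 001110
  pos 9: 111000 XOR 110101 = 001101
Remainder = 01101 (nonzero — an error is detected).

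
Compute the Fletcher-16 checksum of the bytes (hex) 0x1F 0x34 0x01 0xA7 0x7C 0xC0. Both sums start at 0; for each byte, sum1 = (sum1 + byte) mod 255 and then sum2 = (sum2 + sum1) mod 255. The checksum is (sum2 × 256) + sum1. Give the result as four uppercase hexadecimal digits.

7439

Running sums (mod 255):
  after byte 0 (0x1F): sum1=31, sum2=31
  after byte 1 (0x34): sum1=83, sum2=114
  after byte 2 (0x01): sum1=84, sum2=198
  after byte 3 (0xA7): sum1=251, sum2=194
  after byte 4 (0x7C): sum1=120, sum2=59
  after byte 5 (0xC0): sum1=57, sum2=116
Checksum = sum2·256 + sum1 = 116·256 + 57 = 29753 = 0x7439.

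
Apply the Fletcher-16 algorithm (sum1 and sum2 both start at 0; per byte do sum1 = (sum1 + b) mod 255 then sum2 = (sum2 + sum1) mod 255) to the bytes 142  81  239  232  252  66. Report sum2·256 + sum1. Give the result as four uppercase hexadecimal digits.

Running sums (mod 255):
  after byte 0 (142): sum1=142, sum2=142
  after byte 1 (81): sum1=223, sum2=110
  after byte 2 (239): sum1=207, sum2=62
  after byte 3 (232): sum1=184, sum2=246
  after byte 4 (252): sum1=181, sum2=172
  after byte 5 (66): sum1=247, sum2=164
Checksum = sum2·256 + sum1 = 164·256 + 247 = 42231 = 0xA4F7.

A4F7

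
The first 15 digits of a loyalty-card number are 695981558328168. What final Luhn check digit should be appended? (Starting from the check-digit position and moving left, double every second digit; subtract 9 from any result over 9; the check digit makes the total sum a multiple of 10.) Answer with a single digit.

7

Partial digits right→left: 8 6 1 8 2 3 8 5 5 1 8 9 5 9 6
Double every second digit counting from the check-digit position (so the 1st, 3rd, 5th, ... of the partial from the right).
  doubled (with −9 where >9): 7 2 4 7 1 7 1 3 → sum 32
  kept as-is: 6 8 3 5 1 9 9 → sum 41
Total = 32 + 41 = 73.
Check digit = (10 − (73 mod 10)) mod 10 = 7.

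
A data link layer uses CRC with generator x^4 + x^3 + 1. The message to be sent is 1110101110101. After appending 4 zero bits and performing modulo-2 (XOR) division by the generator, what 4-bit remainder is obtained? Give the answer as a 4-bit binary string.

Append 4 zeros: 11101011101010000. Divide by 11001 (XOR where the leading bit is 1):
  pos 0: 11101 XOR 11001 = 00100
  pos 2: 10001 XOR 11001 = 01000
  pos 3: 10001 XOR 11001 = 01000
  pos 4: 10001 XOR 11001 = 01000
  pos 5: 10000 XOR 11001 = 01001
  pos 6: 10011 XOR 11001 = 01010
  pos 7: 10100 XOR 11001 = 01101
  pos 8: 11011 XOR 11001 = 00010
  pos 11: 10000 XOR 11001 = 01001
  pos 12: 10010 XOR 11001 = 01011
Remainder (last 4 bits) = 1011. This is the CRC / FCS.

1011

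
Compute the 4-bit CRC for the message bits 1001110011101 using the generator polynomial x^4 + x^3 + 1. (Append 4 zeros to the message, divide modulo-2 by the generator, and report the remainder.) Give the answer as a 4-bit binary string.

Append 4 zeros: 10011100111010000. Divide by 11001 (XOR where the leading bit is 1):
  pos 0: 10011 XOR 11001 = 01010
  pos 1: 10101 XOR 11001 = 01100
  pos 2: 11000 XOR 11001 = 00001
  pos 6: 10111 XOR 11001 = 01110
  pos 7: 11100 XOR 11001 = 00101
  pos 9: 10110 XOR 11001 = 01111
  pos 10: 11110 XOR 11001 = 00111
  pos 12: 11100 XOR 11001 = 00101
Remainder (last 4 bits) = 0101. This is the CRC / FCS.

0101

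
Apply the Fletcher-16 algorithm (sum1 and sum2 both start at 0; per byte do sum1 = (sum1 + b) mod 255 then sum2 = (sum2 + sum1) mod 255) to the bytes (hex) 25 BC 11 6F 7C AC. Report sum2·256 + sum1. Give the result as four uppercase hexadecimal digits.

Running sums (mod 255):
  after byte 0 (25): sum1=37, sum2=37
  after byte 1 (BC): sum1=225, sum2=7
  after byte 2 (11): sum1=242, sum2=249
  after byte 3 (6F): sum1=98, sum2=92
  after byte 4 (7C): sum1=222, sum2=59
  after byte 5 (AC): sum1=139, sum2=198
Checksum = sum2·256 + sum1 = 198·256 + 139 = 50827 = 0xC68B.

C68B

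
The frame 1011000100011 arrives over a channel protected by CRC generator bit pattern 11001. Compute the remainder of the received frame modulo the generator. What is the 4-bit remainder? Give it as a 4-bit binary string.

0100

Modulo-2 division of 1011000100011 by 11001:
  pos 0: 10110 XOR 11001 = 01111
  pos 1: 11110 XOR 11001 = 00111
  pos 3: 11101 XOR 11001 = 00100
  pos 5: 10000 XOR 11001 = 01001
  pos 6: 10010 XOR 11001 = 01011
  pos 7: 10111 XOR 11001 = 01110
  pos 8: 11101 XOR 11001 = 00100
Remainder = 0100 (nonzero — an error is detected).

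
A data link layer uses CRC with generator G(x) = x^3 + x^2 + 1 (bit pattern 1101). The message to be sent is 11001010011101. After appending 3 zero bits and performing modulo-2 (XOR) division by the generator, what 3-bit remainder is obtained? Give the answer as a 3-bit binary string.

001

Append 3 zeros: 11001010011101000. Divide by 1101 (XOR where the leading bit is 1):
  pos 0: 1100 XOR 1101 = 0001
  pos 3: 1101 XOR 1101 = 0000
  pos 9: 1110 XOR 1101 = 0011
  pos 11: 1110 XOR 1101 = 0011
  pos 13: 1100 XOR 1101 = 0001
Remainder (last 3 bits) = 001. This is the CRC / FCS.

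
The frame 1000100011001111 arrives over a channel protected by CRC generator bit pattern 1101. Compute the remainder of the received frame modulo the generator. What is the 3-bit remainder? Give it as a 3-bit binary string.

Modulo-2 division of 1000100011001111 by 1101:
  pos 0: 1000 XOR 1101 = 0101
  pos 1: 1011 XOR 1101 = 0110
  pos 2: 1100 XOR 1101 = 0001
  pos 5: 1001 XOR 1101 = 0100
  pos 6: 1001 XOR 1101 = 0100
  pos 7: 1000 XOR 1101 = 0101
  pos 8: 1010 XOR 1101 = 0111
  pos 9: 1111 XOR 1101 = 0010
  pos 11: 1011 XOR 1101 = 0110
  pos 12: 1101 XOR 1101 = 0000
Remainder = 000 (zero — the frame passes the CRC check).

000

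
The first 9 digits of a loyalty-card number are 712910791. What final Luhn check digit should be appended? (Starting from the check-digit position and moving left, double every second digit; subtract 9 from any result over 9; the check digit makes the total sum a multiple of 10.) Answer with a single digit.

Partial digits right→left: 1 9 7 0 1 9 2 1 7
Double every second digit counting from the check-digit position (so the 1st, 3rd, 5th, ... of the partial from the right).
  doubled (with −9 where >9): 2 5 2 4 5 → sum 18
  kept as-is: 9 0 9 1 → sum 19
Total = 18 + 19 = 37.
Check digit = (10 − (37 mod 10)) mod 10 = 3.

3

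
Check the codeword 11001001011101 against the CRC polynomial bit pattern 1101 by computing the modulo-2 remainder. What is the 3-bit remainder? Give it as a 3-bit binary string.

000

Modulo-2 division of 11001001011101 by 1101:
  pos 0: 1100 XOR 1101 = 0001
  pos 3: 1100 XOR 1101 = 0001
  pos 6: 1101 XOR 1101 = 0000
  pos 10: 1101 XOR 1101 = 0000
Remainder = 000 (zero — the frame passes the CRC check).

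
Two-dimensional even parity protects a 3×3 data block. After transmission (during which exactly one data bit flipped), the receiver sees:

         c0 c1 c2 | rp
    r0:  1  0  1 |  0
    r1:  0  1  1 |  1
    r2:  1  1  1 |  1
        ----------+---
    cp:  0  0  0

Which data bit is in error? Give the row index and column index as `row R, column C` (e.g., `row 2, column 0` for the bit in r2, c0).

row 1, column 2

Recompute each row's even parity and compare to rp:
  r0: data parity 0, sent rp 0 → ok
  r1: data parity 0, sent rp 1 → mismatch
  r2: data parity 1, sent rp 1 → ok
Recompute each column's even parity and compare to cp:
  c0: data parity 0, sent cp 0 → ok
  c1: data parity 0, sent cp 0 → ok
  c2: data parity 1, sent cp 0 → mismatch
Exactly one row (r1) and one column (c2) fail → the flipped bit is at their intersection.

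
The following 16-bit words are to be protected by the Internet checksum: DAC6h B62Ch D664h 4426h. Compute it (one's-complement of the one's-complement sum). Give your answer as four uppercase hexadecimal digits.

5481

One's-complement addition (fold any carry out of bit 15 back into bit 0):
  0xDAC6 + 0xB62C = 0x190F2 → wrap carry → 0x90F3
  0x90F3 + 0xD664 = 0x16757 → wrap carry → 0x6758
  0x6758 + 0x4426 = 0x0AB7E
One's-complement sum = 0xAB7E.
Checksum = ~0xAB7E & 0xFFFF = 0x5481.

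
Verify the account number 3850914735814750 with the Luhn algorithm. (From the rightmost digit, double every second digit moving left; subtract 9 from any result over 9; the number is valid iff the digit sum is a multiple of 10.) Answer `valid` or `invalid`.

invalid

From the right, keep odd positions and double even positions (subtract 9 from any doubled value over 9):
  doubled (positions 2,4,...): 1 8 7 6 8 9 1 6 → sum 46
  kept (positions 1,3,...): 0 7 1 5 7 1 0 8 → sum 29
Total = 75.
75 mod 10 = 5, so the number is invalid.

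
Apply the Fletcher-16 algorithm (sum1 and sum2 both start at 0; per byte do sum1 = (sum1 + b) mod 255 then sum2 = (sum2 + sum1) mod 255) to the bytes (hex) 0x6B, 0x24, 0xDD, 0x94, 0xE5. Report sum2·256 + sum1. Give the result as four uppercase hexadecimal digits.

52E7

Running sums (mod 255):
  after byte 0 (0x6B): sum1=107, sum2=107
  after byte 1 (0x24): sum1=143, sum2=250
  after byte 2 (0xDD): sum1=109, sum2=104
  after byte 3 (0x94): sum1=2, sum2=106
  after byte 4 (0xE5): sum1=231, sum2=82
Checksum = sum2·256 + sum1 = 82·256 + 231 = 21223 = 0x52E7.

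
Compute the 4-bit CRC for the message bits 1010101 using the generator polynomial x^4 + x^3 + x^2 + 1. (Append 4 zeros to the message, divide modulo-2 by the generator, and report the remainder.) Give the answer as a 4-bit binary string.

1001

Append 4 zeros: 10101010000. Divide by 11101 (XOR where the leading bit is 1):
  pos 0: 10101 XOR 11101 = 01000
  pos 1: 10000 XOR 11101 = 01101
  pos 2: 11011 XOR 11101 = 00110
  pos 4: 11000 XOR 11101 = 00101
  pos 6: 10100 XOR 11101 = 01001
Remainder (last 4 bits) = 1001. This is the CRC / FCS.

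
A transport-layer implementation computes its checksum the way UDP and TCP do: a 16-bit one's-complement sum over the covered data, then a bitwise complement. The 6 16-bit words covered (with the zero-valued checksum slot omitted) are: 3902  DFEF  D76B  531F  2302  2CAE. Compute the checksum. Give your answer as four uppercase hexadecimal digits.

One's-complement addition (fold any carry out of bit 15 back into bit 0):
  0x3902 + 0xDFEF = 0x118F1 → wrap carry → 0x18F2
  0x18F2 + 0xD76B = 0x0F05D
  0xF05D + 0x531F = 0x1437C → wrap carry → 0x437D
  0x437D + 0x2302 = 0x0667F
  0x667F + 0x2CAE = 0x0932D
One's-complement sum = 0x932D.
Checksum = ~0x932D & 0xFFFF = 0x6CD2.

6CD2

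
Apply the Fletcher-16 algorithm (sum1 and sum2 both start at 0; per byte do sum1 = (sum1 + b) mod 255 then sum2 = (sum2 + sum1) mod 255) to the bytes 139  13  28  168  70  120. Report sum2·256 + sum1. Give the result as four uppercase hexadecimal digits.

F51C

Running sums (mod 255):
  after byte 0 (139): sum1=139, sum2=139
  after byte 1 (13): sum1=152, sum2=36
  after byte 2 (28): sum1=180, sum2=216
  after byte 3 (168): sum1=93, sum2=54
  after byte 4 (70): sum1=163, sum2=217
  after byte 5 (120): sum1=28, sum2=245
Checksum = sum2·256 + sum1 = 245·256 + 28 = 62748 = 0xF51C.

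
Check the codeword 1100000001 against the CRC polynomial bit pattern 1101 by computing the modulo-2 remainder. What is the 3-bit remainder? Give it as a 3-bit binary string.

Modulo-2 division of 1100000001 by 1101:
  pos 0: 1100 XOR 1101 = 0001
  pos 3: 1000 XOR 1101 = 0101
  pos 4: 1010 XOR 1101 = 0111
  pos 5: 1110 XOR 1101 = 0011
Remainder = 111 (nonzero — an error is detected).

111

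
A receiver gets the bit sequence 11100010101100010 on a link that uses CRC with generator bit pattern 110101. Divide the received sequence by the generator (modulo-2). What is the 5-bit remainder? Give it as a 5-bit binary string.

Modulo-2 division of 11100010101100010 by 110101:
  pos 0: 111000 XOR 110101 = 001101
  pos 2: 110110 XOR 110101 = 000011
  pos 6: 111011 XOR 110101 = 001110
  pos 8: 111000 XOR 110101 = 001101
  pos 10: 110101 XOR 110101 = 000000
Remainder = 00000 (zero — the frame passes the CRC check).

00000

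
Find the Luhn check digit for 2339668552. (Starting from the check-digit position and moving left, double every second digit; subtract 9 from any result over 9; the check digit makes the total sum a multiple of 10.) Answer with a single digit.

Partial digits right→left: 2 5 5 8 6 6 9 3 3 2
Double every second digit counting from the check-digit position (so the 1st, 3rd, 5th, ... of the partial from the right).
  doubled (with −9 where >9): 4 1 3 9 6 → sum 23
  kept as-is: 5 8 6 3 2 → sum 24
Total = 23 + 24 = 47.
Check digit = (10 − (47 mod 10)) mod 10 = 3.

3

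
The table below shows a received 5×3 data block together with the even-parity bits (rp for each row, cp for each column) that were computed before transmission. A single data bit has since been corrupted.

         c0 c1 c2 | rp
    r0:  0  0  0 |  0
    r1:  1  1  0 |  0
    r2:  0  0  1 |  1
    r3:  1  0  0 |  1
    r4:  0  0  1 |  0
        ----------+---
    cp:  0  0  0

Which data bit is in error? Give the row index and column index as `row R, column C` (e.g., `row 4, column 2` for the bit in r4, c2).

row 4, column 1

Recompute each row's even parity and compare to rp:
  r0: data parity 0, sent rp 0 → ok
  r1: data parity 0, sent rp 0 → ok
  r2: data parity 1, sent rp 1 → ok
  r3: data parity 1, sent rp 1 → ok
  r4: data parity 1, sent rp 0 → mismatch
Recompute each column's even parity and compare to cp:
  c0: data parity 0, sent cp 0 → ok
  c1: data parity 1, sent cp 0 → mismatch
  c2: data parity 0, sent cp 0 → ok
Exactly one row (r4) and one column (c1) fail → the flipped bit is at their intersection.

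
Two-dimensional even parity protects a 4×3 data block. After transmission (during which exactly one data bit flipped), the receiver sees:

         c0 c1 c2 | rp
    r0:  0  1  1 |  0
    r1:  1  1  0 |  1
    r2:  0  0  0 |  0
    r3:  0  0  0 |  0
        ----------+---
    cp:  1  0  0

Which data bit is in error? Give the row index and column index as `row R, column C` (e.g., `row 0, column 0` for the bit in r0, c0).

row 1, column 2

Recompute each row's even parity and compare to rp:
  r0: data parity 0, sent rp 0 → ok
  r1: data parity 0, sent rp 1 → mismatch
  r2: data parity 0, sent rp 0 → ok
  r3: data parity 0, sent rp 0 → ok
Recompute each column's even parity and compare to cp:
  c0: data parity 1, sent cp 1 → ok
  c1: data parity 0, sent cp 0 → ok
  c2: data parity 1, sent cp 0 → mismatch
Exactly one row (r1) and one column (c2) fail → the flipped bit is at their intersection.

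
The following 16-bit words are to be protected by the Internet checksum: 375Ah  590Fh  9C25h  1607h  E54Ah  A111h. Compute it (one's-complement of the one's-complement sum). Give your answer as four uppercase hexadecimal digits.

370D

One's-complement addition (fold any carry out of bit 15 back into bit 0):
  0x375A + 0x590F = 0x09069
  0x9069 + 0x9C25 = 0x12C8E → wrap carry → 0x2C8F
  0x2C8F + 0x1607 = 0x04296
  0x4296 + 0xE54A = 0x127E0 → wrap carry → 0x27E1
  0x27E1 + 0xA111 = 0x0C8F2
One's-complement sum = 0xC8F2.
Checksum = ~0xC8F2 & 0xFFFF = 0x370D.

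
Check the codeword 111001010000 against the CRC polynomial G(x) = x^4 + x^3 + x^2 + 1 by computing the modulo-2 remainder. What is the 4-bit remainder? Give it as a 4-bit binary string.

0010

Modulo-2 division of 111001010000 by 11101:
  pos 0: 11100 XOR 11101 = 00001
  pos 4: 11010 XOR 11101 = 00111
  pos 6: 11100 XOR 11101 = 00001
Remainder = 0010 (nonzero — an error is detected).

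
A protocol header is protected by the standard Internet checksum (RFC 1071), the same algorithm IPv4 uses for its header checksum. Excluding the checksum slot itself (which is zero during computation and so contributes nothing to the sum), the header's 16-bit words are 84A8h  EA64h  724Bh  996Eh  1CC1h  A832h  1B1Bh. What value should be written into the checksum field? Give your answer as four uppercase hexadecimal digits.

A529

One's-complement addition (fold any carry out of bit 15 back into bit 0):
  0x84A8 + 0xEA64 = 0x16F0C → wrap carry → 0x6F0D
  0x6F0D + 0x724B = 0x0E158
  0xE158 + 0x996E = 0x17AC6 → wrap carry → 0x7AC7
  0x7AC7 + 0x1CC1 = 0x09788
  0x9788 + 0xA832 = 0x13FBA → wrap carry → 0x3FBB
  0x3FBB + 0x1B1B = 0x05AD6
One's-complement sum = 0x5AD6.
Checksum = ~0x5AD6 & 0xFFFF = 0xA529.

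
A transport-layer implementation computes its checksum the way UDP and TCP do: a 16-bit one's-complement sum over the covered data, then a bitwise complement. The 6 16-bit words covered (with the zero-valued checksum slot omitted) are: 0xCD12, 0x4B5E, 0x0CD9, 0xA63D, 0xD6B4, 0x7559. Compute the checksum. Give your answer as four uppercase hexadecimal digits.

One's-complement addition (fold any carry out of bit 15 back into bit 0):
  0xCD12 + 0x4B5E = 0x11870 → wrap carry → 0x1871
  0x1871 + 0x0CD9 = 0x0254A
  0x254A + 0xA63D = 0x0CB87
  0xCB87 + 0xD6B4 = 0x1A23B → wrap carry → 0xA23C
  0xA23C + 0x7559 = 0x11795 → wrap carry → 0x1796
One's-complement sum = 0x1796.
Checksum = ~0x1796 & 0xFFFF = 0xE869.

E869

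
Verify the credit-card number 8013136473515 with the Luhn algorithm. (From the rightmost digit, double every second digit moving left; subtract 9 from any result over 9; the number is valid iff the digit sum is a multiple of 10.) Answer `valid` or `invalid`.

invalid

From the right, keep odd positions and double even positions (subtract 9 from any doubled value over 9):
  doubled (positions 2,4,...): 2 6 8 6 6 0 → sum 28
  kept (positions 1,3,...): 5 5 7 6 1 1 8 → sum 33
Total = 61.
61 mod 10 = 1, so the number is invalid.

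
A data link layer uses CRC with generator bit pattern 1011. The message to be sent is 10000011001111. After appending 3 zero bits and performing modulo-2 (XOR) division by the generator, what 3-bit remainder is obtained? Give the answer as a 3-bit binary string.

Append 3 zeros: 10000011001111000. Divide by 1011 (XOR where the leading bit is 1):
  pos 0: 1000 XOR 1011 = 0011
  pos 2: 1100 XOR 1011 = 0111
  pos 3: 1111 XOR 1011 = 0100
  pos 4: 1001 XOR 1011 = 0010
  pos 6: 1000 XOR 1011 = 0011
  pos 8: 1111 XOR 1011 = 0100
  pos 9: 1001 XOR 1011 = 0010
  pos 11: 1010 XOR 1011 = 0001
Remainder (last 3 bits) = 100. This is the CRC / FCS.

100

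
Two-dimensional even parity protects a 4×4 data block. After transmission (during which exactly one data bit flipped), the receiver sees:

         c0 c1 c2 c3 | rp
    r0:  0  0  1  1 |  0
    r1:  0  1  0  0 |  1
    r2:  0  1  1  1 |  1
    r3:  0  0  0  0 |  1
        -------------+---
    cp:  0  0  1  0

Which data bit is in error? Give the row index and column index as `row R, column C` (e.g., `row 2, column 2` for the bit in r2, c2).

row 3, column 2

Recompute each row's even parity and compare to rp:
  r0: data parity 0, sent rp 0 → ok
  r1: data parity 1, sent rp 1 → ok
  r2: data parity 1, sent rp 1 → ok
  r3: data parity 0, sent rp 1 → mismatch
Recompute each column's even parity and compare to cp:
  c0: data parity 0, sent cp 0 → ok
  c1: data parity 0, sent cp 0 → ok
  c2: data parity 0, sent cp 1 → mismatch
  c3: data parity 0, sent cp 0 → ok
Exactly one row (r3) and one column (c2) fail → the flipped bit is at their intersection.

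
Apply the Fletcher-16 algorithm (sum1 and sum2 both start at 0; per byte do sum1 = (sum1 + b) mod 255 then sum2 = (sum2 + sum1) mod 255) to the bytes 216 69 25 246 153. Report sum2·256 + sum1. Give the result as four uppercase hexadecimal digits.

Running sums (mod 255):
  after byte 0 (216): sum1=216, sum2=216
  after byte 1 (69): sum1=30, sum2=246
  after byte 2 (25): sum1=55, sum2=46
  after byte 3 (246): sum1=46, sum2=92
  after byte 4 (153): sum1=199, sum2=36
Checksum = sum2·256 + sum1 = 36·256 + 199 = 9415 = 0x24C7.

24C7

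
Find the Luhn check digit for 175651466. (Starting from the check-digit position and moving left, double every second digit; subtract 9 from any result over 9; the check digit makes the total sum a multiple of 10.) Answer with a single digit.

Partial digits right→left: 6 6 4 1 5 6 5 7 1
Double every second digit counting from the check-digit position (so the 1st, 3rd, 5th, ... of the partial from the right).
  doubled (with −9 where >9): 3 8 1 1 2 → sum 15
  kept as-is: 6 1 6 7 → sum 20
Total = 15 + 20 = 35.
Check digit = (10 − (35 mod 10)) mod 10 = 5.

5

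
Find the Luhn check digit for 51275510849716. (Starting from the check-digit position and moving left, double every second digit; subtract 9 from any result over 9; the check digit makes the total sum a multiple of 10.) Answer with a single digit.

5

Partial digits right→left: 6 1 7 9 4 8 0 1 5 5 7 2 1 5
Double every second digit counting from the check-digit position (so the 1st, 3rd, 5th, ... of the partial from the right).
  doubled (with −9 where >9): 3 5 8 0 1 5 2 → sum 24
  kept as-is: 1 9 8 1 5 2 5 → sum 31
Total = 24 + 31 = 55.
Check digit = (10 − (55 mod 10)) mod 10 = 5.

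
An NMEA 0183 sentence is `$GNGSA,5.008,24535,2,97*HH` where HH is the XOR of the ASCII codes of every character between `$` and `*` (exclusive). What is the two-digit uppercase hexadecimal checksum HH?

XOR the ASCII codes of the payload characters:
  'G' = 0x47 → acc = 0x47
  'N' = 0x4E → acc = 0x09
  'G' = 0x47 → acc = 0x4E
  'S' = 0x53 → acc = 0x1D
  'A' = 0x41 → acc = 0x5C
  ',' = 0x2C → acc = 0x70
  '5' = 0x35 → acc = 0x45
  '.' = 0x2E → acc = 0x6B
  '0' = 0x30 → acc = 0x5B
  '0' = 0x30 → acc = 0x6B
  '8' = 0x38 → acc = 0x53
  ',' = 0x2C → acc = 0x7F
  '2' = 0x32 → acc = 0x4D
  '4' = 0x34 → acc = 0x79
  '5' = 0x35 → acc = 0x4C
  '3' = 0x33 → acc = 0x7F
  '5' = 0x35 → acc = 0x4A
  ',' = 0x2C → acc = 0x66
  '2' = 0x32 → acc = 0x54
  ',' = 0x2C → acc = 0x78
  '9' = 0x39 → acc = 0x41
  '7' = 0x37 → acc = 0x76
Checksum = 0x76.

76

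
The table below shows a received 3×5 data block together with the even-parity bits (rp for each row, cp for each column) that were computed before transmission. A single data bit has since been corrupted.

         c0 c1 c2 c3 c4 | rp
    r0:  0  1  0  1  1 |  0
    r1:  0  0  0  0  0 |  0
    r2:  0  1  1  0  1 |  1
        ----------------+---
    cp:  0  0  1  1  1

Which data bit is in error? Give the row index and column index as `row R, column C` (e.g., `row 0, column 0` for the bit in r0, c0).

row 0, column 4

Recompute each row's even parity and compare to rp:
  r0: data parity 1, sent rp 0 → mismatch
  r1: data parity 0, sent rp 0 → ok
  r2: data parity 1, sent rp 1 → ok
Recompute each column's even parity and compare to cp:
  c0: data parity 0, sent cp 0 → ok
  c1: data parity 0, sent cp 0 → ok
  c2: data parity 1, sent cp 1 → ok
  c3: data parity 1, sent cp 1 → ok
  c4: data parity 0, sent cp 1 → mismatch
Exactly one row (r0) and one column (c4) fail → the flipped bit is at their intersection.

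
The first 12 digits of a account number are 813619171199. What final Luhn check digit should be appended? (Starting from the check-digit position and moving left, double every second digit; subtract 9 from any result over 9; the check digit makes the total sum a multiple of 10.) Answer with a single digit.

Partial digits right→left: 9 9 1 1 7 1 9 1 6 3 1 8
Double every second digit counting from the check-digit position (so the 1st, 3rd, 5th, ... of the partial from the right).
  doubled (with −9 where >9): 9 2 5 9 3 2 → sum 30
  kept as-is: 9 1 1 1 3 8 → sum 23
Total = 30 + 23 = 53.
Check digit = (10 − (53 mod 10)) mod 10 = 7.

7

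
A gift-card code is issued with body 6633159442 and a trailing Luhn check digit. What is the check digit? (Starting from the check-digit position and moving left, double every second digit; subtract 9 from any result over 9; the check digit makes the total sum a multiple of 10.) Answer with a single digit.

5

Partial digits right→left: 2 4 4 9 5 1 3 3 6 6
Double every second digit counting from the check-digit position (so the 1st, 3rd, 5th, ... of the partial from the right).
  doubled (with −9 where >9): 4 8 1 6 3 → sum 22
  kept as-is: 4 9 1 3 6 → sum 23
Total = 22 + 23 = 45.
Check digit = (10 − (45 mod 10)) mod 10 = 5.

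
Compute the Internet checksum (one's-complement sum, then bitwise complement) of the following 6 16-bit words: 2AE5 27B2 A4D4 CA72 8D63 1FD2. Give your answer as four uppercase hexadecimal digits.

One's-complement addition (fold any carry out of bit 15 back into bit 0):
  0x2AE5 + 0x27B2 = 0x05297
  0x5297 + 0xA4D4 = 0x0F76B
  0xF76B + 0xCA72 = 0x1C1DD → wrap carry → 0xC1DE
  0xC1DE + 0x8D63 = 0x14F41 → wrap carry → 0x4F42
  0x4F42 + 0x1FD2 = 0x06F14
One's-complement sum = 0x6F14.
Checksum = ~0x6F14 & 0xFFFF = 0x90EB.

90EB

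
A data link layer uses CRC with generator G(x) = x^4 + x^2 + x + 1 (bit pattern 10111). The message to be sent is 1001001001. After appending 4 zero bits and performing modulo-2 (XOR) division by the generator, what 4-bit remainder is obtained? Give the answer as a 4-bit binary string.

Append 4 zeros: 10010010010000. Divide by 10111 (XOR where the leading bit is 1):
  pos 0: 10010 XOR 10111 = 00101
  pos 2: 10101 XOR 10111 = 00010
  pos 5: 10001 XOR 10111 = 00110
  pos 7: 11000 XOR 10111 = 01111
  pos 8: 11110 XOR 10111 = 01001
  pos 9: 10010 XOR 10111 = 00101
Remainder (last 4 bits) = 0101. This is the CRC / FCS.

0101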